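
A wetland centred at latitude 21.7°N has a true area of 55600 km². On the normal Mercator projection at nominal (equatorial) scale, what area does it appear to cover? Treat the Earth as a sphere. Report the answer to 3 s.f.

64400 km²

For Mercator, h = k = sec φ (a conformal cylindrical projection has a single point scale, 1/cos φ).
Areal scale = k² = sec²φ = 1/cos²(21.7°) = 1/0.9291² = 1.158.
Apparent area = 55600 × 1.158 ≈ 64400 km².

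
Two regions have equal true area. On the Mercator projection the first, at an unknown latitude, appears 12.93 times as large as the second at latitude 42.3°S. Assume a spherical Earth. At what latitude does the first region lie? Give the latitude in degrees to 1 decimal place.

Mercator areal scale is sec²φ, so apparent-area ratio = sec²φ₁ / sec²φ₂ = cos²φ₂ / cos²φ₁.
cos²φ₂ / cos²φ₁ = 12.93  ⇒  cos φ₁ = cos 42.3° / √12.93 = 0.7396/3.596 = 0.2057.
φ₁ = arccos(0.2057) ≈ 78.1°.

78.1°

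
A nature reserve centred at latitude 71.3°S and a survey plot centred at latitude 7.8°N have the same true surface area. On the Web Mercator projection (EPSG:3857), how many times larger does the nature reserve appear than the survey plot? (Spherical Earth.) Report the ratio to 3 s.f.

Mercator is conformal with k = sec φ, so areal scale = k² = sec²φ.
At 71.3°: sec²(71.3°) = 1/0.3206² = 9.728.
At 7.8°: sec²(7.8°) = 1/0.9907² = 1.019.
Ratio = 9.728/1.019 = cos²(7.8°)/cos²(71.3°) ≈ 9.55.

9.55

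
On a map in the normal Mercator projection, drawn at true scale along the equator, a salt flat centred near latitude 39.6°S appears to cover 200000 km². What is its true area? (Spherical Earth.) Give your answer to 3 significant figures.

For Mercator, h = k = sec φ (a conformal cylindrical projection has a single point scale, 1/cos φ).
Areal scale = k² = sec²φ = 1/cos²(39.6°) = 1/0.7705² = 1.684.
True area = apparent / (areal scale) = 200000 / 1.684 ≈ 119000 km².

119000 km²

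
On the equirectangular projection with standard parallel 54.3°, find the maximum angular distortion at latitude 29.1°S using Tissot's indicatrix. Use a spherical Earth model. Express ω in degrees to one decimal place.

With standard parallel φ₀ = 54.3°, the equirectangular projection gives x = Rλ cos φ₀, y = Rφ, so h = 1 and k = cos 54.3° / cos φ.
At 29.1°: h = 1.000, k = 0.6678; principal scales a = 1.000, b = 0.6678.
sin(ω/2) = (a − b)/(a + b) = 0.3322/1.668 = 0.1992, so ω = 2 arcsin(0.1992) ≈ 23.0°.

23.0°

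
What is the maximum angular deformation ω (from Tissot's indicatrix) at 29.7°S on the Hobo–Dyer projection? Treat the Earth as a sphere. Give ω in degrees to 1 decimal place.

Hobo–Dyer is a cylindrical equal-area projection with standard parallels at ±37.5°. A cylindrical equal-area projection with standard parallel φ₀ has meridian scale h = cos φ / cos φ₀ and parallel scale k = cos φ₀ / cos φ (so areas are preserved, h·k = 1).
At 29.7°: h = 1.095, k = 0.9133; principal scales a = 1.095, b = 0.9133.
sin(ω/2) = (a − b)/(a + b) = 0.1815/2.008 = 0.09040, so ω = 2 arcsin(0.09040) ≈ 10.4°.

10.4°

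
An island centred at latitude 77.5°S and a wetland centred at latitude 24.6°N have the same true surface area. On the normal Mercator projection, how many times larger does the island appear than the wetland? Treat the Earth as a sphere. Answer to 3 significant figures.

17.6

Mercator areal scale is sec²φ.
At 77.5°: sec²(77.5°) = 1/0.2164² = 21.35.
At 24.6°: sec²(24.6°) = 1/0.9092² = 1.210.
Ratio = 21.35/1.210 = cos²(24.6°)/cos²(77.5°) ≈ 17.6.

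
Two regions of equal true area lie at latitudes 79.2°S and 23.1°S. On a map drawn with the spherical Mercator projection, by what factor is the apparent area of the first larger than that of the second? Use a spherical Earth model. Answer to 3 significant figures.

24.1

Mercator is conformal with k = sec φ, so areal scale = k² = sec²φ.
At 79.2°: sec²(79.2°) = 1/0.1874² = 28.48.
At 23.1°: sec²(23.1°) = 1/0.9198² = 1.182.
Ratio = 28.48/1.182 = cos²(23.1°)/cos²(79.2°) ≈ 24.1.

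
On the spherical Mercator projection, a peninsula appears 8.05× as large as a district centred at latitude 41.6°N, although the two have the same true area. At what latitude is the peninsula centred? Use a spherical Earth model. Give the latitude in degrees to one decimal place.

Mercator areal scale is sec²φ, so apparent-area ratio = sec²φ₁ / sec²φ₂ = cos²φ₂ / cos²φ₁.
cos²φ₂ / cos²φ₁ = 8.05  ⇒  cos φ₁ = cos 41.6° / √8.05 = 0.7478/2.837 = 0.2636.
φ₁ = arccos(0.2636) ≈ 74.7°.

74.7°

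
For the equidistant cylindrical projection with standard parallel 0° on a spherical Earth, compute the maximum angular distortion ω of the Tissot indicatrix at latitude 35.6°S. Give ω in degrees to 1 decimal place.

11.8°

For the equirectangular projection with φ₀ = 0 (plate carrée), h = 1 along meridians and k = sec φ along parallels.
At 35.6°: h = 1.000, k = 1.230; principal scales a = 1.230, b = 1.000.
sin(ω/2) = (a − b)/(a + b) = 0.2299/2.230 = 0.1031, so ω = 2 arcsin(0.1031) ≈ 11.8°.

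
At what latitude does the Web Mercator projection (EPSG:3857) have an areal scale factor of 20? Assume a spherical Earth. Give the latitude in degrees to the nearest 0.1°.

Mercator areal scale is sec²φ.
sec²φ = 20  ⇒  cos²φ = 0.05000  ⇒  cos φ = 0.2236.
φ = arccos(0.2236) ≈ 77.1°.

77.1°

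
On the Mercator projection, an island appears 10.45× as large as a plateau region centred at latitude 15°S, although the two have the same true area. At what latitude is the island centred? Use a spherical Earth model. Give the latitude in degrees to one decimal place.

72.6°

For equal true areas on Mercator, apparent areas scale as sec²φ, so the ratio is cos²φ₂ / cos²φ₁.
cos²φ₂ / cos²φ₁ = 10.45  ⇒  cos φ₁ = cos 15° / √10.45 = 0.9659/3.233 = 0.2988.
φ₁ = arccos(0.2988) ≈ 72.6°.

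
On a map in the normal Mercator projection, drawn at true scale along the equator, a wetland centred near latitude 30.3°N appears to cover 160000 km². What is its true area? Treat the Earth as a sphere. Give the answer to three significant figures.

119000 km²

Mercator is conformal, so the point scale is isotropic: h = k = sec φ = 1/cos φ.
Areal scale = k² = sec²φ = 1/cos²(30.3°) = 1/0.8634² = 1.341.
True area = apparent / (areal scale) = 160000 / 1.341 ≈ 119000 km².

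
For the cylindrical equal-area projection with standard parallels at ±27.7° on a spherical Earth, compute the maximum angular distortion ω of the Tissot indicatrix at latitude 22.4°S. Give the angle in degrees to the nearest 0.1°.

5.0°

Cylindrical equal-area (φ₀ = 27.7°): h = cos φ / cos 27.7° along meridians, k = cos 27.7° / cos φ along parallels; h·k = 1.
At 22.4°: h = 1.044, k = 0.9577; principal scales a = 1.044, b = 0.9577.
sin(ω/2) = (a − b)/(a + b) = 0.08657/2.002 = 0.04324, so ω = 2 arcsin(0.04324) ≈ 5.0°.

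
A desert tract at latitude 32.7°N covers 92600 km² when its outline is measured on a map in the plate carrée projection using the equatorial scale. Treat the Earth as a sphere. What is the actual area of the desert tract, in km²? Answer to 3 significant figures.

77900 km²

For the equirectangular projection with φ₀ = 0 (plate carrée), h = 1 along meridians and k = sec φ along parallels.
Areal scale = h·k = 1 × sec φ; at 32.7°, h = 1.000, k = 1.188, so h·k = 1.188.
True area = apparent / (areal scale) = 92600 / 1.188 ≈ 77900 km².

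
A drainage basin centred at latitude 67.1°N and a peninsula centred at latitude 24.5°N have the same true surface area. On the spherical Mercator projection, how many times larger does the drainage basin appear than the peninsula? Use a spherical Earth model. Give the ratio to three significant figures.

Mercator areal scale is sec²φ.
At 67.1°: sec²(67.1°) = 1/0.3891² = 6.604.
At 24.5°: sec²(24.5°) = 1/0.9100² = 1.208.
Ratio = 6.604/1.208 = cos²(24.5°)/cos²(67.1°) ≈ 5.47.

5.47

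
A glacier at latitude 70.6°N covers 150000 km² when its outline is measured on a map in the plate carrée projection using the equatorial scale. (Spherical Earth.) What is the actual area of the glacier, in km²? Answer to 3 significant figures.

49800 km²

Plate carrée maps x = Rλ, y = Rφ. The meridian scale is h = 1 and the parallel scale is k = 1/cos φ = sec φ.
Areal scale = h·k = 1 × sec φ; at 70.6°, h = 1.000, k = 3.011, so h·k = 3.011.
True area = apparent / (areal scale) = 150000 / 3.011 ≈ 49800 km².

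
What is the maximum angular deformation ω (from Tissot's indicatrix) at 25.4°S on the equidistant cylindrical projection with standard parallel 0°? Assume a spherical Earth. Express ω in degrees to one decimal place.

5.8°

For the equirectangular projection with φ₀ = 0 (plate carrée), h = 1 along meridians and k = sec φ along parallels.
At 25.4°: h = 1.000, k = 1.107; principal scales a = 1.107, b = 1.000.
sin(ω/2) = (a − b)/(a + b) = 0.1070/2.107 = 0.05079, so ω = 2 arcsin(0.05079) ≈ 5.8°.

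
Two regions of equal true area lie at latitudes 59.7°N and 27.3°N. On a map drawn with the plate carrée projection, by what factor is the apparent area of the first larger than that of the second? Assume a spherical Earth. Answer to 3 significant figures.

For the equirectangular projection with φ₀ = 0 (plate carrée), h = 1 along meridians and k = sec φ along parallels.
Areal scale at 59.7°: h·k = 1.000 × 1.982 = 1.982.
Areal scale at 27.3°: h·k = 1.000 × 1.125 = 1.125.
Ratio = 1.982/1.125 ≈ 1.76.

1.76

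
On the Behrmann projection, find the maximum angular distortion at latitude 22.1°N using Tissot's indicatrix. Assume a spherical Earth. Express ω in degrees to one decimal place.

7.7°

Behrmann is a cylindrical equal-area projection with standard parallels at ±30°. A cylindrical equal-area projection with standard parallel φ₀ has meridian scale h = cos φ / cos φ₀ and parallel scale k = cos φ₀ / cos φ (so areas are preserved, h·k = 1).
At 22.1°: h = 1.070, k = 0.9347; principal scales a = 1.070, b = 0.9347.
sin(ω/2) = (a − b)/(a + b) = 0.1352/2.005 = 0.06743, so ω = 2 arcsin(0.06743) ≈ 7.7°.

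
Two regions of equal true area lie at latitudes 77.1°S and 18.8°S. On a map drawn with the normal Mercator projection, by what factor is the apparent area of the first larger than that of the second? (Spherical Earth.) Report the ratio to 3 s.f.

Mercator is conformal with k = sec φ, so areal scale = k² = sec²φ.
At 77.1°: sec²(77.1°) = 1/0.2233² = 20.06.
At 18.8°: sec²(18.8°) = 1/0.9466² = 1.116.
Ratio = 20.06/1.116 = cos²(18.8°)/cos²(77.1°) ≈ 18.0.

18.0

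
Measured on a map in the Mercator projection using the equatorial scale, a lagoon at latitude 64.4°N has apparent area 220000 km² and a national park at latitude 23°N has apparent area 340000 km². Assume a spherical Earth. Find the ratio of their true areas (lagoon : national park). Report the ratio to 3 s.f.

0.143

Mercator's areal exaggeration is sec²φ; hence true area = (apparent area) · cos²φ.
True area of lagoon: 220000 × cos²(64.4°) = 220000 × 0.1867 = 41070 km².
True area of national park: 340000 × cos²(23°) = 340000 × 0.8473 = 288100 km².
Ratio = 41070 / 288100 ≈ 0.143.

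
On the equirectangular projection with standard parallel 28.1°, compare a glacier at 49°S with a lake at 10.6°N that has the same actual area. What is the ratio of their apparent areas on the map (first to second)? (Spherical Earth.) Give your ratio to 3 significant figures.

In the equirectangular projection with standard parallel φ₀ = 28.1° (x = Rλ cos φ₀, y = Rφ), meridians are true-scale (h = 1) and the parallel scale is k = cos φ₀ / cos φ.
Areal scale at 49°: h·k = 1.000 × 1.345 = 1.345.
Areal scale at 10.6°: h·k = 1.000 × 0.8974 = 0.8974.
Ratio = 1.345/0.8974 ≈ 1.50.

1.50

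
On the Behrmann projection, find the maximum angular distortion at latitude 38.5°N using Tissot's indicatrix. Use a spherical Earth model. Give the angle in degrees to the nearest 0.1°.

11.6°

Behrmann is a cylindrical equal-area projection with standard parallels at ±30°. Cylindrical equal-area (φ₀ = 30°): h = cos φ / cos 30° along meridians, k = cos 30° / cos φ along parallels; h·k = 1.
At 38.5°: h = 0.9037, k = 1.107; principal scales a = 1.107, b = 0.9037.
sin(ω/2) = (a − b)/(a + b) = 0.2029/2.010 = 0.1009, so ω = 2 arcsin(0.1009) ≈ 11.6°.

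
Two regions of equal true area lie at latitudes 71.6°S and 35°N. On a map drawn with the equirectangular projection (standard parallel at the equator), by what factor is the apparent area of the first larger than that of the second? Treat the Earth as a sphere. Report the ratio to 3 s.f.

2.60

In the plate carrée (x = Rλ, y = Rφ), meridians are true-scale (h = 1) and parallels are stretched by k = sec φ.
Areal scale at 71.6°: h·k = 1.000 × 3.168 = 3.168.
Areal scale at 35°: h·k = 1.000 × 1.221 = 1.221.
Ratio = 3.168/1.221 ≈ 2.60.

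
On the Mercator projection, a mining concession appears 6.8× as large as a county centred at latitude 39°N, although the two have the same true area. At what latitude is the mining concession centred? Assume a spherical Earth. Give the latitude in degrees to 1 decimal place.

72.7°

On Mercator, (apparent₁)/(apparent₂) = sec²φ₁ / sec²φ₂ when true areas are equal.
cos²φ₂ / cos²φ₁ = 6.8  ⇒  cos φ₁ = cos 39° / √6.8 = 0.7771/2.608 = 0.2980.
φ₁ = arccos(0.2980) ≈ 72.7°.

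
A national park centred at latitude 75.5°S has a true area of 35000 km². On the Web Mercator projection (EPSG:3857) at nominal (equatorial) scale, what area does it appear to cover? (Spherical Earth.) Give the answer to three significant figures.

558000 km²

For Mercator, h = k = sec φ (a conformal cylindrical projection has a single point scale, 1/cos φ).
Areal scale = k² = sec²φ = 1/cos²(75.5°) = 1/0.2504² = 15.95.
Apparent area = 35000 × 15.95 ≈ 558000 km².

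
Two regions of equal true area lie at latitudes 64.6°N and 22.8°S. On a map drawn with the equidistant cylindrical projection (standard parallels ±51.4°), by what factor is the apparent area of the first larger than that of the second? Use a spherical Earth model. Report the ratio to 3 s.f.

In the equirectangular projection with standard parallel φ₀ = 51.4° (x = Rλ cos φ₀, y = Rφ), meridians are true-scale (h = 1) and the parallel scale is k = cos φ₀ / cos φ.
Areal scale at 64.6°: h·k = 1.000 × 1.454 = 1.454.
Areal scale at 22.8°: h·k = 1.000 × 0.6768 = 0.6768.
Ratio = 1.454/0.6768 ≈ 2.15.

2.15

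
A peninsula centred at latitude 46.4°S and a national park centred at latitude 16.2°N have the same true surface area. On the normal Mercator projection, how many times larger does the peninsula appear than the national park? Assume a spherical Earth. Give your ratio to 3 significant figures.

1.94

On Mercator, area is exaggerated by sec²φ = 1/cos²φ.
At 46.4°: sec²(46.4°) = 1/0.6896² = 2.103.
At 16.2°: sec²(16.2°) = 1/0.9603² = 1.084.
Ratio = 2.103/1.084 = cos²(16.2°)/cos²(46.4°) ≈ 1.94.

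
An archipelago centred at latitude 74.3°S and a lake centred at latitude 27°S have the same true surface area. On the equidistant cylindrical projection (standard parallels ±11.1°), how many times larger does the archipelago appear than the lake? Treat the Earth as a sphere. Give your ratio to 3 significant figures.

3.29

With standard parallel φ₀ = 11.1°, the equirectangular projection gives x = Rλ cos φ₀, y = Rφ, so h = 1 and k = cos 11.1° / cos φ.
Areal scale at 74.3°: h·k = 1.000 × 3.626 = 3.626.
Areal scale at 27°: h·k = 1.000 × 1.101 = 1.101.
Ratio = 3.626/1.101 ≈ 3.29.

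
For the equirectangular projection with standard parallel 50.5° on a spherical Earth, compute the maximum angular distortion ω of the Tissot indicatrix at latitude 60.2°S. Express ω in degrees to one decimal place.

In the equirectangular projection with standard parallel φ₀ = 50.5° (x = Rλ cos φ₀, y = Rφ), meridians are true-scale (h = 1) and the parallel scale is k = cos φ₀ / cos φ.
At 60.2°: h = 1.000, k = 1.280; principal scales a = 1.280, b = 1.000.
sin(ω/2) = (a − b)/(a + b) = 0.2799/2.280 = 0.1228, so ω = 2 arcsin(0.1228) ≈ 14.1°.

14.1°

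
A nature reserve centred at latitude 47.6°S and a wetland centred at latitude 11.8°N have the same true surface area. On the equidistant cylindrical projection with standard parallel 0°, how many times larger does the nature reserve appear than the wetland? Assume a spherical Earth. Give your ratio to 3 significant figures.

Plate carrée maps x = Rλ, y = Rφ. The meridian scale is h = 1 and the parallel scale is k = 1/cos φ = sec φ.
Areal scale at 47.6°: h·k = 1.000 × 1.483 = 1.483.
Areal scale at 11.8°: h·k = 1.000 × 1.022 = 1.022.
Ratio = 1.483/1.022 ≈ 1.45.

1.45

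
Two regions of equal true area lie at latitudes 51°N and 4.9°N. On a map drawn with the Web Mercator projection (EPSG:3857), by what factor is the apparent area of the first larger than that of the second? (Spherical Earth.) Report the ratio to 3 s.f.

2.51

On Mercator, area is exaggerated by sec²φ = 1/cos²φ.
At 51°: sec²(51°) = 1/0.6293² = 2.525.
At 4.9°: sec²(4.9°) = 1/0.9963² = 1.007.
Ratio = 2.525/1.007 = cos²(4.9°)/cos²(51°) ≈ 2.51.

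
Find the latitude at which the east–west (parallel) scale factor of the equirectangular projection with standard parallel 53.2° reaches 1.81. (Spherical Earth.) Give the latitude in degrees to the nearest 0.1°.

The equidistant cylindrical projection with φ₀ = 53.2° has h = 1 (meridians true) and k = cos φ₀ / cos φ along parallels.
k = cos φ₀ / cos φ = 1.81  ⇒  cos φ = cos 53.2° / 1.81 = 0.3310.
φ = arccos(0.3310) ≈ 70.7°.

70.7°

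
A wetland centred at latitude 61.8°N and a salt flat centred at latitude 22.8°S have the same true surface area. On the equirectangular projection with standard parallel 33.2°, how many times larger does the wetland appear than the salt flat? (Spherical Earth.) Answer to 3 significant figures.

1.95

In the equirectangular projection with standard parallel φ₀ = 33.2° (x = Rλ cos φ₀, y = Rφ), meridians are true-scale (h = 1) and the parallel scale is k = cos φ₀ / cos φ.
Areal scale at 61.8°: h·k = 1.000 × 1.771 = 1.771.
Areal scale at 22.8°: h·k = 1.000 × 0.9077 = 0.9077.
Ratio = 1.771/0.9077 ≈ 1.95.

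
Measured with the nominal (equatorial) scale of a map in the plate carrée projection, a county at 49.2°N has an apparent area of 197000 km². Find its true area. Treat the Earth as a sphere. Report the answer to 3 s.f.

For the equirectangular projection with φ₀ = 0 (plate carrée), h = 1 along meridians and k = sec φ along parallels.
Areal scale = h·k = 1 × sec φ; at 49.2°, h = 1.000, k = 1.530, so h·k = 1.530.
True area = apparent / (areal scale) = 197000 / 1.530 ≈ 129000 km².

129000 km²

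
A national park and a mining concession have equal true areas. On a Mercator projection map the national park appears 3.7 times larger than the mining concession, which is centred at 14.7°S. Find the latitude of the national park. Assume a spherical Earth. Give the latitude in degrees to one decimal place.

On Mercator, (apparent₁)/(apparent₂) = sec²φ₁ / sec²φ₂ when true areas are equal.
cos²φ₂ / cos²φ₁ = 3.7  ⇒  cos φ₁ = cos 14.7° / √3.7 = 0.9673/1.924 = 0.5029.
φ₁ = arccos(0.5029) ≈ 59.8°.

59.8°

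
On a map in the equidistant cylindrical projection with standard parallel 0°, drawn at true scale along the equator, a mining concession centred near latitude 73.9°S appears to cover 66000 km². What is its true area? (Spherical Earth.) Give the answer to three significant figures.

Plate carrée maps x = Rλ, y = Rφ. The meridian scale is h = 1 and the parallel scale is k = 1/cos φ = sec φ.
Areal scale = h·k = 1 × sec φ; at 73.9°, h = 1.000, k = 3.606, so h·k = 3.606.
True area = apparent / (areal scale) = 66000 / 3.606 ≈ 18300 km².

18300 km²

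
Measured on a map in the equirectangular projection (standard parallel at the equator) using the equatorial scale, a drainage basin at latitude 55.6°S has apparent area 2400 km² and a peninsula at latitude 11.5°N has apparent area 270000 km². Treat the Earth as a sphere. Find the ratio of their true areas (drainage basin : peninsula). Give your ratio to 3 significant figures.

0.00512

Plate carrée has h = 1 and k = sec φ, giving areal scale sec φ; true area = (apparent area) · cos φ.
True area of drainage basin: 2400 × cos(55.6°) = 2400 × 0.5650 = 1356 km².
True area of peninsula: 270000 × cos(11.5°) = 270000 × 0.9799 = 264600 km².
Ratio = 1356 / 264600 ≈ 0.00512.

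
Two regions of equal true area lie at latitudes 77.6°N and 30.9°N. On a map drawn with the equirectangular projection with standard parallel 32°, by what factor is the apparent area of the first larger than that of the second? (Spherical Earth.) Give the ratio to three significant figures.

4.00

With standard parallel φ₀ = 32°, the equirectangular projection gives x = Rλ cos φ₀, y = Rφ, so h = 1 and k = cos 32° / cos φ.
Areal scale at 77.6°: h·k = 1.000 × 3.949 = 3.949.
Areal scale at 30.9°: h·k = 1.000 × 0.9883 = 0.9883.
Ratio = 3.949/0.9883 ≈ 4.00.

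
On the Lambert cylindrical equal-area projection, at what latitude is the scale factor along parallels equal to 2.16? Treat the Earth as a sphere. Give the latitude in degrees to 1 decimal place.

The Lambert cylindrical equal-area projection is the cylindrical equal-area projection with its standard parallel at the equator (φ₀ = 0). A cylindrical equal-area projection with standard parallel φ₀ has meridian scale h = cos φ / cos φ₀ and parallel scale k = cos φ₀ / cos φ (so areas are preserved, h·k = 1).
k = cos φ₀ / cos φ = 2.16  ⇒  cos φ = cos 0° / 2.16 = 0.4630.
φ = arccos(0.4630) ≈ 62.4°.

62.4°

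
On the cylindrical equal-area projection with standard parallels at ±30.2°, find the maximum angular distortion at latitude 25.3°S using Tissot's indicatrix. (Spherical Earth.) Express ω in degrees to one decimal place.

For cylindrical equal-area with standard parallel φ₀, h = cos φ / cos φ₀ and k = cos φ₀ / cos φ, so h·k = 1.
At 25.3°: h = 1.046, k = 0.9560; principal scales a = 1.046, b = 0.9560.
sin(ω/2) = (a − b)/(a + b) = 0.09009/2.002 = 0.04500, so ω = 2 arcsin(0.04500) ≈ 5.2°.

5.2°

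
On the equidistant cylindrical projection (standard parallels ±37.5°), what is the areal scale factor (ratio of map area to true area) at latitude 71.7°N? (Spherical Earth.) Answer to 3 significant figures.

In the equirectangular projection with standard parallel φ₀ = 37.5° (x = Rλ cos φ₀, y = Rφ), meridians are true-scale (h = 1) and the parallel scale is k = cos φ₀ / cos φ.
Areal scale = h·k = 1 × cos φ₀ / cos φ; at 71.7°, h = 1.000, k = 2.527, so h·k = 2.527.

2.53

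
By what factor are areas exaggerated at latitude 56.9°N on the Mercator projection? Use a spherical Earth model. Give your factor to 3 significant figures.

Mercator is conformal, so the point scale is isotropic: h = k = sec φ = 1/cos φ.
Areal scale = k² = sec²φ = 1/cos²(56.9°) = 1/0.5461² = 3.353.

3.35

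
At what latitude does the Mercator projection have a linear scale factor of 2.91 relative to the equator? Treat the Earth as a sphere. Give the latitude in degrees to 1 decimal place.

69.9°

Mercator scale is k = sec φ = 1/cos φ.
1/cos φ = 2.91  ⇒  cos φ = 0.3436  ⇒  φ = arccos(0.3436) ≈ 69.9°.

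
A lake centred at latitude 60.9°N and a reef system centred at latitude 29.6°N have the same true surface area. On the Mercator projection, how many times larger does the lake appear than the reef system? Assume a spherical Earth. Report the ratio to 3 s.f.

3.20

Mercator is conformal with k = sec φ, so areal scale = k² = sec²φ.
At 60.9°: sec²(60.9°) = 1/0.4863² = 4.228.
At 29.6°: sec²(29.6°) = 1/0.8695² = 1.323.
Ratio = 4.228/1.323 = cos²(29.6°)/cos²(60.9°) ≈ 3.20.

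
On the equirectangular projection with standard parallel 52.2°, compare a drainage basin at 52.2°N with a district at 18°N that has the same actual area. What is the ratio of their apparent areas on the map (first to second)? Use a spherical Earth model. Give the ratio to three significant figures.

In the equirectangular projection with standard parallel φ₀ = 52.2° (x = Rλ cos φ₀, y = Rφ), meridians are true-scale (h = 1) and the parallel scale is k = cos φ₀ / cos φ.
Areal scale at 52.2°: h·k = 1.000 × 1.000 = 1.000.
Areal scale at 18°: h·k = 1.000 × 0.6444 = 0.6444.
Ratio = 1.000/0.6444 ≈ 1.55.

1.55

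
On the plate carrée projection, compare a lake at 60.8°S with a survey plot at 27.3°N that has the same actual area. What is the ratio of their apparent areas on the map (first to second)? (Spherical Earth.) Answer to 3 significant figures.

1.82

In the plate carrée (x = Rλ, y = Rφ), meridians are true-scale (h = 1) and parallels are stretched by k = sec φ.
Areal scale at 60.8°: h·k = 1.000 × 2.050 = 2.050.
Areal scale at 27.3°: h·k = 1.000 × 1.125 = 1.125.
Ratio = 2.050/1.125 ≈ 1.82.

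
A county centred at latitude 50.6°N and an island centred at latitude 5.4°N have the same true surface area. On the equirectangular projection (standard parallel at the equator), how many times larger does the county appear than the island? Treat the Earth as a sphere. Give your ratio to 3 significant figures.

In the plate carrée (x = Rλ, y = Rφ), meridians are true-scale (h = 1) and parallels are stretched by k = sec φ.
Areal scale at 50.6°: h·k = 1.000 × 1.575 = 1.575.
Areal scale at 5.4°: h·k = 1.000 × 1.004 = 1.004.
Ratio = 1.575/1.004 ≈ 1.57.

1.57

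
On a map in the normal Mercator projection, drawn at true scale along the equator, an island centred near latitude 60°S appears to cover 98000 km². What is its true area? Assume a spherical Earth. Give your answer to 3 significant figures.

The Mercator projection is conformal; its linear scale factor is the same in every direction and equals sec φ = 1/cos φ.
Areal scale = k² = sec²φ = 1/cos²(60°) = 1/0.5000² = 4.000.
True area = apparent / (areal scale) = 98000 / 4.000 ≈ 24500 km².

24500 km²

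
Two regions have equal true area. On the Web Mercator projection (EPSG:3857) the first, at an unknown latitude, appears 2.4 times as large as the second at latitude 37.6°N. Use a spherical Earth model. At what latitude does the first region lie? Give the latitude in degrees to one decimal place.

Mercator areal scale is sec²φ, so apparent-area ratio = sec²φ₁ / sec²φ₂ = cos²φ₂ / cos²φ₁.
cos²φ₂ / cos²φ₁ = 2.4  ⇒  cos φ₁ = cos 37.6° / √2.4 = 0.7923/1.549 = 0.5114.
φ₁ = arccos(0.5114) ≈ 59.2°.

59.2°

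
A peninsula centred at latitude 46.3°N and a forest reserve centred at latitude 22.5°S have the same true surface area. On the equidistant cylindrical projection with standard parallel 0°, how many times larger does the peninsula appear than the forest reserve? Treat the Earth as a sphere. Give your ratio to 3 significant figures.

For the equirectangular projection with φ₀ = 0 (plate carrée), h = 1 along meridians and k = sec φ along parallels.
Areal scale at 46.3°: h·k = 1.000 × 1.447 = 1.447.
Areal scale at 22.5°: h·k = 1.000 × 1.082 = 1.082.
Ratio = 1.447/1.082 ≈ 1.34.

1.34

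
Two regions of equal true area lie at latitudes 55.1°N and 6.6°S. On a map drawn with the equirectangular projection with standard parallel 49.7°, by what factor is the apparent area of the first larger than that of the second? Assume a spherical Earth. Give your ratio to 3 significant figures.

The equidistant cylindrical projection with φ₀ = 49.7° has h = 1 (meridians true) and k = cos φ₀ / cos φ along parallels.
Areal scale at 55.1°: h·k = 1.000 × 1.130 = 1.130.
Areal scale at 6.6°: h·k = 1.000 × 0.6511 = 0.6511.
Ratio = 1.130/0.6511 ≈ 1.74.

1.74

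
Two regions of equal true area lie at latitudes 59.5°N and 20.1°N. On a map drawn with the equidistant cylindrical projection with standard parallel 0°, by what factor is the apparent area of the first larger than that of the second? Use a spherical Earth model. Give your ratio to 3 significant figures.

1.85

Plate carrée maps x = Rλ, y = Rφ. The meridian scale is h = 1 and the parallel scale is k = 1/cos φ = sec φ.
Areal scale at 59.5°: h·k = 1.000 × 1.970 = 1.970.
Areal scale at 20.1°: h·k = 1.000 × 1.065 = 1.065.
Ratio = 1.970/1.065 ≈ 1.85.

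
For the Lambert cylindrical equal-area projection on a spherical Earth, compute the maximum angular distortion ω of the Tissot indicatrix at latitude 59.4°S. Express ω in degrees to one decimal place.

The Lambert cylindrical equal-area projection is the cylindrical equal-area projection with its standard parallel at the equator (φ₀ = 0). A cylindrical equal-area projection with standard parallel φ₀ has meridian scale h = cos φ / cos φ₀ and parallel scale k = cos φ₀ / cos φ (so areas are preserved, h·k = 1).
At 59.4°: h = 0.5090, k = 1.964; principal scales a = 1.964, b = 0.5090.
sin(ω/2) = (a − b)/(a + b) = 1.455/2.474 = 0.5884, so ω = 2 arcsin(0.5884) ≈ 72.1°.

72.1°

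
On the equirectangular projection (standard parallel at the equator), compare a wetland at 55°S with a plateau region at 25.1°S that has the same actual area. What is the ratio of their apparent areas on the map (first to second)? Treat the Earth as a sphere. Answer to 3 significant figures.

1.58

Plate carrée maps x = Rλ, y = Rφ. The meridian scale is h = 1 and the parallel scale is k = 1/cos φ = sec φ.
Areal scale at 55°: h·k = 1.000 × 1.743 = 1.743.
Areal scale at 25.1°: h·k = 1.000 × 1.104 = 1.104.
Ratio = 1.743/1.104 ≈ 1.58.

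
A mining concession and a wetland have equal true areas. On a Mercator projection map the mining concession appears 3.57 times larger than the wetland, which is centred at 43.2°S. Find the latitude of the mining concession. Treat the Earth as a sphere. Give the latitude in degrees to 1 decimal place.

67.3°

Mercator areal scale is sec²φ, so apparent-area ratio = sec²φ₁ / sec²φ₂ = cos²φ₂ / cos²φ₁.
cos²φ₂ / cos²φ₁ = 3.57  ⇒  cos φ₁ = cos 43.2° / √3.57 = 0.7290/1.889 = 0.3858.
φ₁ = arccos(0.3858) ≈ 67.3°.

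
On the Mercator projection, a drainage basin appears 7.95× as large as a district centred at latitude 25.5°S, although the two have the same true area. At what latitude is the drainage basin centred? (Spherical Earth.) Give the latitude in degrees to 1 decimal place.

71.3°

For equal true areas on Mercator, apparent areas scale as sec²φ, so the ratio is cos²φ₂ / cos²φ₁.
cos²φ₂ / cos²φ₁ = 7.95  ⇒  cos φ₁ = cos 25.5° / √7.95 = 0.9026/2.820 = 0.3201.
φ₁ = arccos(0.3201) ≈ 71.3°.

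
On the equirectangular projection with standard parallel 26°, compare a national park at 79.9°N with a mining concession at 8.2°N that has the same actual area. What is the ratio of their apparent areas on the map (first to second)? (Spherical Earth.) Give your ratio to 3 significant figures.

5.64

In the equirectangular projection with standard parallel φ₀ = 26° (x = Rλ cos φ₀, y = Rφ), meridians are true-scale (h = 1) and the parallel scale is k = cos φ₀ / cos φ.
Areal scale at 79.9°: h·k = 1.000 × 5.125 = 5.125.
Areal scale at 8.2°: h·k = 1.000 × 0.9081 = 0.9081.
Ratio = 5.125/0.9081 ≈ 5.64.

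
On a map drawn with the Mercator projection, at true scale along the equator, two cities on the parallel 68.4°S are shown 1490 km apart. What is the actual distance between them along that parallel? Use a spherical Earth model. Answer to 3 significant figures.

549 km

Mercator is conformal, so the point scale is isotropic: h = k = sec φ = 1/cos φ.
Along the parallel at 68.4°, map distances are exaggerated by k = sec 68.4° = 2.716.
True distance = 1490 / 2.716 = 1490 × cos 68.4° ≈ 549 km.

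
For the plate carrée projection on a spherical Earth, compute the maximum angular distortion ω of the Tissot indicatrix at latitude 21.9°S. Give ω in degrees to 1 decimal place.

For the equirectangular projection with φ₀ = 0 (plate carrée), h = 1 along meridians and k = sec φ along parallels.
At 21.9°: h = 1.000, k = 1.078; principal scales a = 1.078, b = 1.000.
sin(ω/2) = (a − b)/(a + b) = 0.07778/2.078 = 0.03743, so ω = 2 arcsin(0.03743) ≈ 4.3°.

4.3°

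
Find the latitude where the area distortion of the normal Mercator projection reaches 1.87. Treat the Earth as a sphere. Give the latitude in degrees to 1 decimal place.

Mercator areal scale is sec²φ.
sec²φ = 1.87  ⇒  cos²φ = 0.5348  ⇒  cos φ = 0.7313.
φ = arccos(0.7313) ≈ 43.0°.

43.0°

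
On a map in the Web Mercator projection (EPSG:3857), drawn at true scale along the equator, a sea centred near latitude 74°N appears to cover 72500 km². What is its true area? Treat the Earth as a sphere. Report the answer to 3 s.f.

5510 km²

The Mercator projection is conformal; its linear scale factor is the same in every direction and equals sec φ = 1/cos φ.
Areal scale = k² = sec²φ = 1/cos²(74°) = 1/0.2756² = 13.16.
True area = apparent / (areal scale) = 72500 / 13.16 ≈ 5510 km².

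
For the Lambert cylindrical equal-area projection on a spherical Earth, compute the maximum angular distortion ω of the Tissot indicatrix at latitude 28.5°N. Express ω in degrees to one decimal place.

The Lambert cylindrical equal-area projection is the cylindrical equal-area projection with its standard parallel at the equator (φ₀ = 0). For cylindrical equal-area with standard parallel φ₀, h = cos φ / cos φ₀ and k = cos φ₀ / cos φ, so h·k = 1.
At 28.5°: h = 0.8788, k = 1.138; principal scales a = 1.138, b = 0.8788.
sin(ω/2) = (a − b)/(a + b) = 0.2591/2.017 = 0.1285, so ω = 2 arcsin(0.1285) ≈ 14.8°.

14.8°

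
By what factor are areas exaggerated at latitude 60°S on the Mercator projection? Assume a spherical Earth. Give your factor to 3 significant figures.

Mercator is conformal, so the point scale is isotropic: h = k = sec φ = 1/cos φ.
Areal scale = k² = sec²φ = 1/cos²(60°) = 1/0.5000² = 4.000.

4.00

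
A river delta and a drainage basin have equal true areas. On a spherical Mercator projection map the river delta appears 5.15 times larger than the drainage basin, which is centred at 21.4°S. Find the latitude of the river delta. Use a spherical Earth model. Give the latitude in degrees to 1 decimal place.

65.8°

Mercator areal scale is sec²φ, so apparent-area ratio = sec²φ₁ / sec²φ₂ = cos²φ₂ / cos²φ₁.
cos²φ₂ / cos²φ₁ = 5.15  ⇒  cos φ₁ = cos 21.4° / √5.15 = 0.9311/2.269 = 0.4103.
φ₁ = arccos(0.4103) ≈ 65.8°.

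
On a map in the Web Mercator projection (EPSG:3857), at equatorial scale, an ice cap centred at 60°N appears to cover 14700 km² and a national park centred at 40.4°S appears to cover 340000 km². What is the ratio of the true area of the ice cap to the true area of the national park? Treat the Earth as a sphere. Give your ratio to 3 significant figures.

Since Mercator area scale is 1/cos²φ, the true area equals the apparent area multiplied by cos²φ.
True area of ice cap: 14700 × cos²(60°) = 14700 × 0.2500 = 3675 km².
True area of national park: 340000 × cos²(40.4°) = 340000 × 0.5799 = 197200 km².
Ratio = 3675 / 197200 ≈ 0.0186.

0.0186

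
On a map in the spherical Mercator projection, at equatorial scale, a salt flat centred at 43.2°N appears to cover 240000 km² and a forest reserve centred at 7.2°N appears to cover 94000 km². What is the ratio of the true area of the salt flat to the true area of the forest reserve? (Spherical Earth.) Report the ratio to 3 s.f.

Mercator's areal exaggeration is sec²φ; hence true area = (apparent area) · cos²φ.
True area of salt flat: 240000 × cos²(43.2°) = 240000 × 0.5314 = 127500 km².
True area of forest reserve: 94000 × cos²(7.2°) = 94000 × 0.9843 = 92520 km².
Ratio = 127500 / 92520 ≈ 1.38.

1.38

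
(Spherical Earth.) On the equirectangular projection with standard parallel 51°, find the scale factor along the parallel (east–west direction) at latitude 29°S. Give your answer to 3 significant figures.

In the equirectangular projection with standard parallel φ₀ = 51° (x = Rλ cos φ₀, y = Rφ), meridians are true-scale (h = 1) and the parallel scale is k = cos φ₀ / cos φ.
k = cos 51° / cos 29° = 0.6293/0.8746 = 0.7195.

0.720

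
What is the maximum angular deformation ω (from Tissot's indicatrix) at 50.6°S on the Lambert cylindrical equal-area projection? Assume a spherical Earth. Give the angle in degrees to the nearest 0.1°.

The Lambert cylindrical equal-area projection is the cylindrical equal-area projection with its standard parallel at the equator (φ₀ = 0). A cylindrical equal-area projection with standard parallel φ₀ has meridian scale h = cos φ / cos φ₀ and parallel scale k = cos φ₀ / cos φ (so areas are preserved, h·k = 1).
At 50.6°: h = 0.6347, k = 1.575; principal scales a = 1.575, b = 0.6347.
sin(ω/2) = (a − b)/(a + b) = 0.9407/2.210 = 0.4256, so ω = 2 arcsin(0.4256) ≈ 50.4°.

50.4°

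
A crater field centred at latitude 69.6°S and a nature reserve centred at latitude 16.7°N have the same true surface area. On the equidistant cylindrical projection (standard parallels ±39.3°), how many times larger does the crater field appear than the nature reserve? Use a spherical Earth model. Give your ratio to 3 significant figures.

With standard parallel φ₀ = 39.3°, the equirectangular projection gives x = Rλ cos φ₀, y = Rφ, so h = 1 and k = cos 39.3° / cos φ.
Areal scale at 69.6°: h·k = 1.000 × 2.220 = 2.220.
Areal scale at 16.7°: h·k = 1.000 × 0.8079 = 0.8079.
Ratio = 2.220/0.8079 ≈ 2.75.

2.75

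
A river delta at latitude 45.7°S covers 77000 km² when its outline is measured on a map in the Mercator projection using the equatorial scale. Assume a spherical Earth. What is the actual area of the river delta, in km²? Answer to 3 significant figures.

37600 km²

The Mercator projection is conformal; its linear scale factor is the same in every direction and equals sec φ = 1/cos φ.
Areal scale = k² = sec²φ = 1/cos²(45.7°) = 1/0.6984² = 2.050.
True area = apparent / (areal scale) = 77000 / 2.050 ≈ 37600 km².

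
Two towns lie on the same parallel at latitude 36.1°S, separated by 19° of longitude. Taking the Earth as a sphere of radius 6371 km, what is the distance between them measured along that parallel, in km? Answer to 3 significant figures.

1710 km

Arc length along a parallel = R cos φ · Δλ (with Δλ in radians).
= 6371 × cos 36.1° × (19° × π/180) = 6371 × 0.8080 × 0.3316 ≈ 1710 km.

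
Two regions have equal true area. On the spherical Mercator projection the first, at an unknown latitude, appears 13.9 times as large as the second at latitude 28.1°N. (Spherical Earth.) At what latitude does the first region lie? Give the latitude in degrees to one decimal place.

For equal true areas on Mercator, apparent areas scale as sec²φ, so the ratio is cos²φ₂ / cos²φ₁.
cos²φ₂ / cos²φ₁ = 13.9  ⇒  cos φ₁ = cos 28.1° / √13.9 = 0.8821/3.728 = 0.2366.
φ₁ = arccos(0.2366) ≈ 76.3°.

76.3°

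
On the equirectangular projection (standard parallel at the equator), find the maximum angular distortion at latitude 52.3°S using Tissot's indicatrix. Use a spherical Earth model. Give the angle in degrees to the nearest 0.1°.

For the equirectangular projection with φ₀ = 0 (plate carrée), h = 1 along meridians and k = sec φ along parallels.
At 52.3°: h = 1.000, k = 1.635; principal scales a = 1.635, b = 1.000.
sin(ω/2) = (a − b)/(a + b) = 0.6353/2.635 = 0.2411, so ω = 2 arcsin(0.2411) ≈ 27.9°.

27.9°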